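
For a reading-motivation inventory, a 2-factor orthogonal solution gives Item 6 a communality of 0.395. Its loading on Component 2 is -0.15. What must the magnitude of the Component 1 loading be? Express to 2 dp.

0.61

Under orthogonal rotation h² = Σλ², so λ_Component 1² = h² − (0.0225) = 0.395 − 0.0225 = 0.3725.
|λ| = √0.3725 = 0.6103.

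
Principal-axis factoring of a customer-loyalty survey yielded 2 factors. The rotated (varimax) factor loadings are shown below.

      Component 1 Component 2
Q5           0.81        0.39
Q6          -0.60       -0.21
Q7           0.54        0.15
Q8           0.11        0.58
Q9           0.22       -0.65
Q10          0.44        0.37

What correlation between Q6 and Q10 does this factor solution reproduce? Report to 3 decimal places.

r̂ = Σ λ_i·λ_j across factors = (-0.60)(0.44) + (-0.21)(0.37)
  = -0.2640 -0.0777 = -0.3417

-0.342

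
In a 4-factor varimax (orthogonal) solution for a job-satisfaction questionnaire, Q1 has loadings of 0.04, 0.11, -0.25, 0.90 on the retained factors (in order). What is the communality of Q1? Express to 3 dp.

0.886

h² = 0.04² + 0.11² + (-0.25)² + 0.90² = 0.0016 + 0.0121 + 0.0625 + 0.8100 = 0.8862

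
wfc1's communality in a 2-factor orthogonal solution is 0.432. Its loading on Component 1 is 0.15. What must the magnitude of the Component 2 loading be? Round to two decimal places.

Under orthogonal rotation h² = Σλ², so λ_Component 2² = h² − (0.0225) = 0.432 − 0.0225 = 0.4095.
|λ| = √0.4095 = 0.6399.

0.64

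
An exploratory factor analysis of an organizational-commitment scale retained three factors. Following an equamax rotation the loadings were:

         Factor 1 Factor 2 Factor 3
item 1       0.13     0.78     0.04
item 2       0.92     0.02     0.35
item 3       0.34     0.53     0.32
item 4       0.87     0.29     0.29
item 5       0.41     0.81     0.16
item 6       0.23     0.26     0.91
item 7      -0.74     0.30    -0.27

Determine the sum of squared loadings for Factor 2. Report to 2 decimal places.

1.79

SS loadings for Factor 2 = 0.78² + 0.02² + 0.53² + 0.29² + 0.81² + 0.26² + 0.30² = 0.6084 + 0.0004 + 0.2809 + 0.0841 + 0.6561 + 0.0676 + 0.0900 = 1.7875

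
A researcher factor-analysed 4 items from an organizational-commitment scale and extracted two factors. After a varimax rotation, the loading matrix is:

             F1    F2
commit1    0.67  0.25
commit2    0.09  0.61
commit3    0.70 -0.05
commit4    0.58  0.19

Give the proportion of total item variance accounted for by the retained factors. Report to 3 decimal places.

SS loadings by factor: 1.2834, 0.4732; total = 1.7566.
Total variance with 4 standardized items is 4, so the solution explains 1.7566/4 = 0.4391.

0.439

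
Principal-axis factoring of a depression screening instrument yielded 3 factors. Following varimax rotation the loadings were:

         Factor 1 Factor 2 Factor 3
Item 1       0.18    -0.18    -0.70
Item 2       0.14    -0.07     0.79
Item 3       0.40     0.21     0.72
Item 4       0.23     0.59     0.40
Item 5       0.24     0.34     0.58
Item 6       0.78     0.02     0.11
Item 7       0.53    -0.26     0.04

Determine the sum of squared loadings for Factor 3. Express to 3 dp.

2.143

SS loadings for Factor 3 = (-0.70)² + 0.79² + 0.72² + 0.40² + 0.58² + 0.11² + 0.04² = 0.4900 + 0.6241 + 0.5184 + 0.1600 + 0.3364 + 0.0121 + 0.0016 = 2.1426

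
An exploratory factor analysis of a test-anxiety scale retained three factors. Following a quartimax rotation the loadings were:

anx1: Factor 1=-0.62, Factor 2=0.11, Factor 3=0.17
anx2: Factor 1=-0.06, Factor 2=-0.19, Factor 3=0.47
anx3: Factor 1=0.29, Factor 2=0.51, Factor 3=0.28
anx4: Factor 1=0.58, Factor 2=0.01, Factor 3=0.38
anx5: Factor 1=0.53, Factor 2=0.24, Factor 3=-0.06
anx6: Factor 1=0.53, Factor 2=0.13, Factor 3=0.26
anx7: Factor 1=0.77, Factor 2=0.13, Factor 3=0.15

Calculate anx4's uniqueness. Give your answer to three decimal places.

h² = 0.58² + 0.01² + 0.38² = 0.3364 + 0.0001 + 0.1444 = 0.4809
Uniqueness u² = 1 − h² = 1 − 0.4809 = 0.5191

0.519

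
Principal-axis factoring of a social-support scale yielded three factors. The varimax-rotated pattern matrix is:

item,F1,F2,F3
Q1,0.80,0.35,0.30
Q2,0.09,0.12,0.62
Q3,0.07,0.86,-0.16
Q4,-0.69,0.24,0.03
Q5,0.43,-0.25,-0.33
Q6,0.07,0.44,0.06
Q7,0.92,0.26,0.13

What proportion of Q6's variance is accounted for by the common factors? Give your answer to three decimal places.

h² = 0.07² + 0.44² + 0.06² = 0.0049 + 0.1936 + 0.0036 = 0.2021

0.202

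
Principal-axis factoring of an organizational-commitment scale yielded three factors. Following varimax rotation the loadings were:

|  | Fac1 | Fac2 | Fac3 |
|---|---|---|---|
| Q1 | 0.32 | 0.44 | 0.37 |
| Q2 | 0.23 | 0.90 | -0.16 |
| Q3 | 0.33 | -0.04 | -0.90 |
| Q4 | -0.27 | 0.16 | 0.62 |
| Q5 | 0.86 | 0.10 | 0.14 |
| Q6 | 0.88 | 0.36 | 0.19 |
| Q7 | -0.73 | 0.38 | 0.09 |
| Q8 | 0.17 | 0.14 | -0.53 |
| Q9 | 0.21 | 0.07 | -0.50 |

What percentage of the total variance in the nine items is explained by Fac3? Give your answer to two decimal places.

21.68%

SS loadings for Fac3 = 0.37² + (-0.16)² + (-0.90)² + 0.62² + 0.14² + 0.19² + 0.09² + (-0.53)² + (-0.50)² = 1.9516
With 9 standardized items, total variance = 9. Proportion = 1.9516/9 = 0.2168 → 21.68%.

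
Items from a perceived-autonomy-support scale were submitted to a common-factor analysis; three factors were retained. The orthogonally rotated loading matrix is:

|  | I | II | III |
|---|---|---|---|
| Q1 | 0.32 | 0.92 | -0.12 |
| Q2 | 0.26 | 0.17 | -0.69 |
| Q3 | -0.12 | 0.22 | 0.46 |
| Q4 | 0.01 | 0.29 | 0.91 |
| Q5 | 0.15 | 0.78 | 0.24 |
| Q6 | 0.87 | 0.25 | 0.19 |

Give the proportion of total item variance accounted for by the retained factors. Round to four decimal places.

SS loadings by factor: 0.9639, 1.6787, 1.6239; total = 4.2665.
Total variance with 6 standardized items is 6, so the solution explains 4.2665/6 = 0.7111.

0.7111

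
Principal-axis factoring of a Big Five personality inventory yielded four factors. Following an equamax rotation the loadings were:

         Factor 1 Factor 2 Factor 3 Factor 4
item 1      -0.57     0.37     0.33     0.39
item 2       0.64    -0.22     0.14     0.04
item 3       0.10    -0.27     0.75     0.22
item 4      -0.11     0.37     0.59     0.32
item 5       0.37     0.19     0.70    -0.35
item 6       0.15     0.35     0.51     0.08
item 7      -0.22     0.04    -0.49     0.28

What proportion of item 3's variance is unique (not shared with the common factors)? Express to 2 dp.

0.31

h² = 0.10² + (-0.27)² + 0.75² + 0.22² = 0.0100 + 0.0729 + 0.5625 + 0.0484 = 0.6938
Uniqueness u² = 1 − h² = 1 − 0.6938 = 0.3062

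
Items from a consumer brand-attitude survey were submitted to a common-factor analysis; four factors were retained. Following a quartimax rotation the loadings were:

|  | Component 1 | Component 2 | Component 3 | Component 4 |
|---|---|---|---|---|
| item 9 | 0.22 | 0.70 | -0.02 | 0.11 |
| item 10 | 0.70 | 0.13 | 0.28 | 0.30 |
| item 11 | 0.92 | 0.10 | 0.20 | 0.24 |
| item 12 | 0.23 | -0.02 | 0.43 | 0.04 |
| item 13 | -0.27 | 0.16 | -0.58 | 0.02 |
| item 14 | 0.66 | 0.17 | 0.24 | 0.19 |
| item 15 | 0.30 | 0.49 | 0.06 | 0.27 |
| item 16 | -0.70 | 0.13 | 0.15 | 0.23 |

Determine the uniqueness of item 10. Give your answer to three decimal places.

0.325

h² = 0.70² + 0.13² + 0.28² + 0.30² = 0.4900 + 0.0169 + 0.0784 + 0.0900 = 0.6753
Uniqueness u² = 1 − h² = 1 − 0.6753 = 0.3247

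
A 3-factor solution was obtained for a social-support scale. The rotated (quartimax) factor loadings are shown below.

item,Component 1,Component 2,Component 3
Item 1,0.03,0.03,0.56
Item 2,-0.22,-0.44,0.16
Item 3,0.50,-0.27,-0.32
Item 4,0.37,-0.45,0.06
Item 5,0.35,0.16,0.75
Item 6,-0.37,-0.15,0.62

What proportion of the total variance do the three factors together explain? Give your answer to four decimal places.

Communalities: 0.3154, 0.2676, 0.4253, 0.3430, 0.7106, 0.5438; Σh² = 2.6057.
Total variance with 6 standardized items is 6, so the solution explains 2.6057/6 = 0.4343.

0.4343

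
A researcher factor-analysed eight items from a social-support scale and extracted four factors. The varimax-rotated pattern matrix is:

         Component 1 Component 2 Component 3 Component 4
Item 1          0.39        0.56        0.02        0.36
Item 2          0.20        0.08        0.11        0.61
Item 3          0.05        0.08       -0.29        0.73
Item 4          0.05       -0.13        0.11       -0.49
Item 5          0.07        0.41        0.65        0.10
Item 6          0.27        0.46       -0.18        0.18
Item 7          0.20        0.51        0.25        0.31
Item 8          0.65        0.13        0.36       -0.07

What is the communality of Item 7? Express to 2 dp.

h² = 0.20² + 0.51² + 0.25² + 0.31² = 0.0400 + 0.2601 + 0.0625 + 0.0961 = 0.4587

0.46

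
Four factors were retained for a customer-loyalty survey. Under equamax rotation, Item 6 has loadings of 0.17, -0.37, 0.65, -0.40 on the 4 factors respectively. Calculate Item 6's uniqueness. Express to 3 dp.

0.252

h² = 0.17² + (-0.37)² + 0.65² + (-0.40)² = 0.0289 + 0.1369 + 0.4225 + 0.1600 = 0.7483
Uniqueness u² = 1 − h² = 1 − 0.7483 = 0.2517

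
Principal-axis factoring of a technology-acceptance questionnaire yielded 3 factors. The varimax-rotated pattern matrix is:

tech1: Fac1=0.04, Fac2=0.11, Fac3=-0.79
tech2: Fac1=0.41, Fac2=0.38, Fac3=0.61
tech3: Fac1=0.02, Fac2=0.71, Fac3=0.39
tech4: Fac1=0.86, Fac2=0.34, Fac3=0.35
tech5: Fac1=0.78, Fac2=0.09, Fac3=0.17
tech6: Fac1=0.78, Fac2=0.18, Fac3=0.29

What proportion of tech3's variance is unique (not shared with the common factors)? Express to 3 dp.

0.343

h² = 0.02² + 0.71² + 0.39² = 0.0004 + 0.5041 + 0.1521 = 0.6566
Uniqueness u² = 1 − h² = 1 − 0.6566 = 0.3434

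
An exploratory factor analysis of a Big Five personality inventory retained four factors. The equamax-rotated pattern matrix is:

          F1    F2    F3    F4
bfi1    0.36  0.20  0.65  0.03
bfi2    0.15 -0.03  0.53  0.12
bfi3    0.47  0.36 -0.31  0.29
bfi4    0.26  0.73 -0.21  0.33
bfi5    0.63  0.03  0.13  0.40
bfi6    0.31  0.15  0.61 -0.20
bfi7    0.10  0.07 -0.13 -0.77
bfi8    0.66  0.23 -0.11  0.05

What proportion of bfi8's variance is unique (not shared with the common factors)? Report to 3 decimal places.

h² = 0.66² + 0.23² + (-0.11)² + 0.05² = 0.4356 + 0.0529 + 0.0121 + 0.0025 = 0.5031
Uniqueness u² = 1 − h² = 1 − 0.5031 = 0.4969

0.497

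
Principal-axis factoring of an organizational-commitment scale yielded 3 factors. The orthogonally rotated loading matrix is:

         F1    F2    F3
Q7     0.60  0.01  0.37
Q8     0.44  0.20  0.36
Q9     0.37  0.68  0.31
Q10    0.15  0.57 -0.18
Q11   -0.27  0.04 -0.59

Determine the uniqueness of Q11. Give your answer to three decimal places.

h² = (-0.27)² + 0.04² + (-0.59)² = 0.0729 + 0.0016 + 0.3481 = 0.4226
Uniqueness u² = 1 − h² = 1 − 0.4226 = 0.5774

0.577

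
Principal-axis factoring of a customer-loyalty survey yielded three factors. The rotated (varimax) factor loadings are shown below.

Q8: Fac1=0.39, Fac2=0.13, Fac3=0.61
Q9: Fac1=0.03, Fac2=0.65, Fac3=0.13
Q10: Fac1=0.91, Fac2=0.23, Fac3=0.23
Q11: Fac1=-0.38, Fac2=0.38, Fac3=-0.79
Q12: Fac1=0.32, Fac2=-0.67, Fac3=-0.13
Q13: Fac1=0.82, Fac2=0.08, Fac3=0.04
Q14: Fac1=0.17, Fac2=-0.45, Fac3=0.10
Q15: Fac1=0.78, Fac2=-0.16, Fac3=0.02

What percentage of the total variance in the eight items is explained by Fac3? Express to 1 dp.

SS loadings for Fac3 = 0.61² + 0.13² + 0.23² + (-0.79)² + (-0.13)² + 0.04² + 0.10² + 0.02² = 1.0949
With 8 standardized items, total variance = 8. Proportion = 1.0949/8 = 0.1369 → 13.69%.

13.7%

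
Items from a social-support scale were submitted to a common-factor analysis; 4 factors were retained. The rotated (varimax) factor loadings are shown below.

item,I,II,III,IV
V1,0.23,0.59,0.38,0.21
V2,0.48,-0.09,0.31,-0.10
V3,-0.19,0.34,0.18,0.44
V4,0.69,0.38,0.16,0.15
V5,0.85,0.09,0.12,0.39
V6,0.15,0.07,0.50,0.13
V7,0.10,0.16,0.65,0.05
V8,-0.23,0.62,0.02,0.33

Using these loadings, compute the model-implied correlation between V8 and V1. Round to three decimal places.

r̂ = Σ λ_i·λ_j across factors = (-0.23)(0.23) + (0.62)(0.59) + (0.02)(0.38) + (0.33)(0.21)
  = -0.0529 +0.3658 +0.0076 +0.0693 = 0.3898

0.390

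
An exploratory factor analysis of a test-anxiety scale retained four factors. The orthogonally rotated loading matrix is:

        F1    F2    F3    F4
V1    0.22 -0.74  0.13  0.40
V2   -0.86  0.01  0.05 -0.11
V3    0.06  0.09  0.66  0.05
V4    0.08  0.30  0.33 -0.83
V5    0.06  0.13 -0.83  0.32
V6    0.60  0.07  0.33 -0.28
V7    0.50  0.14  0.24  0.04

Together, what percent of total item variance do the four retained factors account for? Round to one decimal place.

65.2%

SS loadings by factor: 1.4116, 0.6872, 1.4193, 1.0459; total = 4.5640.
Total variance with 7 standardized items is 7, so the solution explains 4.5640/7 = 0.6520 = 65.20%.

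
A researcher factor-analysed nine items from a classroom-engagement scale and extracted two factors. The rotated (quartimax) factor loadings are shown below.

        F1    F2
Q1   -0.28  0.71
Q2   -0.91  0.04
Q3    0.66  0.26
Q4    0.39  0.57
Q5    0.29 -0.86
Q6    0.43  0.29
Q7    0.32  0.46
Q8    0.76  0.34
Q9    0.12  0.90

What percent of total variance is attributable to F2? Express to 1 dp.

SS loadings for F2 = 0.71² + 0.04² + 0.26² + 0.57² + (-0.86)² + 0.29² + 0.46² + 0.34² + 0.90² = 2.8591
With 9 standardized items, total variance = 9. Proportion = 2.8591/9 = 0.3177 → 31.77%.

31.8%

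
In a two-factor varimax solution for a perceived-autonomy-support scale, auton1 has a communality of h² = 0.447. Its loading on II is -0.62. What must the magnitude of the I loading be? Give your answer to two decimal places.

Under orthogonal rotation h² = Σλ², so λ_I² = h² − (0.3844) = 0.447 − 0.3844 = 0.0626.
|λ| = √0.0626 = 0.2502.

0.25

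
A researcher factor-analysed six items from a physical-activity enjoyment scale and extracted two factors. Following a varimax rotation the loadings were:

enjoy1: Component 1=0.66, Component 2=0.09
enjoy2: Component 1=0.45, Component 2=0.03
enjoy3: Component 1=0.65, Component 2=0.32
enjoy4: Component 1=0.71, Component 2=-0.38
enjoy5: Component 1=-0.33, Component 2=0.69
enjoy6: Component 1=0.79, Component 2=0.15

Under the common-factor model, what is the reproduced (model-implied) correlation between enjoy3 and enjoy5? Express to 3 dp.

r̂ = Σ λ_i·λ_j across factors = (0.65)(-0.33) + (0.32)(0.69)
  = -0.2145 +0.2208 = 0.0063

0.006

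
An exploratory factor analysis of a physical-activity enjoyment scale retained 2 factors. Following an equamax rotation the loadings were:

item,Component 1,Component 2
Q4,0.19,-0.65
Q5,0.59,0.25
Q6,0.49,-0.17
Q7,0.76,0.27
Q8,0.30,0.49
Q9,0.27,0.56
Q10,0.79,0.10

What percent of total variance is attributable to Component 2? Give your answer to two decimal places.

16.44%

SS loadings for Component 2 = (-0.65)² + 0.25² + (-0.17)² + 0.27² + 0.49² + 0.56² + 0.10² = 1.1505
With 7 standardized items, total variance = 7. Proportion = 1.1505/7 = 0.1644 → 16.44%.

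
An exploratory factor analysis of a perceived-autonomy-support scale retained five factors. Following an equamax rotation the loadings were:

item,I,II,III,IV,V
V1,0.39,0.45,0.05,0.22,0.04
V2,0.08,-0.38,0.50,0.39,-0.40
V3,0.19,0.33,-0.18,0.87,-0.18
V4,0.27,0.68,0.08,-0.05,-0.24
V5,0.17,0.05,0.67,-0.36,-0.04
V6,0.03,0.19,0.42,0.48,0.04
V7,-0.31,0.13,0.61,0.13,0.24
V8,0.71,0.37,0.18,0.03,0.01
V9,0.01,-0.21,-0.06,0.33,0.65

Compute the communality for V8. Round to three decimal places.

h² = 0.71² + 0.37² + 0.18² + 0.03² + 0.01² = 0.5041 + 0.1369 + 0.0324 + 0.0009 + 0.0001 = 0.6744

0.674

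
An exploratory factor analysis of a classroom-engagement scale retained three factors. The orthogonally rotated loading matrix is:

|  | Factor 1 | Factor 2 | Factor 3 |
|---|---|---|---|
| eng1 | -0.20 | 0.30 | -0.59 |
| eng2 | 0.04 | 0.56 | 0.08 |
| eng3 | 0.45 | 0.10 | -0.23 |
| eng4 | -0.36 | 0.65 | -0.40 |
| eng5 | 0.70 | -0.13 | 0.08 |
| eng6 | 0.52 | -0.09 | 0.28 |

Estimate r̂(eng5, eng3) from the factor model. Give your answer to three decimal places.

0.284

r̂ = Σ λ_i·λ_j across factors = (0.70)(0.45) + (-0.13)(0.10) + (0.08)(-0.23)
  = +0.3150 -0.0130 -0.0184 = 0.2836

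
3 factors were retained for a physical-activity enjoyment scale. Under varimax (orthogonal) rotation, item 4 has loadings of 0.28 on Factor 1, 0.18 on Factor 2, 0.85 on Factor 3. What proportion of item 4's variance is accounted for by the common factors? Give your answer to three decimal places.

0.833

h² = 0.28² + 0.18² + 0.85² = 0.0784 + 0.0324 + 0.7225 = 0.8333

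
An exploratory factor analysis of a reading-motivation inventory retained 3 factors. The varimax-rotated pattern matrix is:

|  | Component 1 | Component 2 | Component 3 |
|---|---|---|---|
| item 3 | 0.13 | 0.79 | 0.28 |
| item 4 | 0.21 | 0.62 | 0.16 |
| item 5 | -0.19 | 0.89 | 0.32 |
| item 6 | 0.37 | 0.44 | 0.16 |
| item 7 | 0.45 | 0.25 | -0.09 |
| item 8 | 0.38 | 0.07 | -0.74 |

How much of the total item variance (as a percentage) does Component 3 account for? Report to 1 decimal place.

13.1%

SS loadings for Component 3 = 0.28² + 0.16² + 0.32² + 0.16² + (-0.09)² + (-0.74)² = 0.7877
With 6 standardized items, total variance = 6. Proportion = 0.7877/6 = 0.1313 → 13.13%.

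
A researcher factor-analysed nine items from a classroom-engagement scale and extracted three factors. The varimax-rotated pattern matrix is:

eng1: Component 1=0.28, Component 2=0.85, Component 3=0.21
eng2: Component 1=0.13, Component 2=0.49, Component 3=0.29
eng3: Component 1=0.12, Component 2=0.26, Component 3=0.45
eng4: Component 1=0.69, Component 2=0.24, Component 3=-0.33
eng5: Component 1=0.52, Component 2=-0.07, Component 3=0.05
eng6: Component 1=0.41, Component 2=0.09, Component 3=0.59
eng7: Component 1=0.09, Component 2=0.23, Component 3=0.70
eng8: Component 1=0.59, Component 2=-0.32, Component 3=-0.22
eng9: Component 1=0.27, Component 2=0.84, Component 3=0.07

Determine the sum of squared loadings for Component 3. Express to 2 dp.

1.33

SS loadings for Component 3 = 0.21² + 0.29² + 0.45² + (-0.33)² + 0.05² + 0.59² + 0.70² + (-0.22)² + 0.07² = 0.0441 + 0.0841 + 0.2025 + 0.1089 + 0.0025 + 0.3481 + 0.4900 + 0.0484 + 0.0049 = 1.3335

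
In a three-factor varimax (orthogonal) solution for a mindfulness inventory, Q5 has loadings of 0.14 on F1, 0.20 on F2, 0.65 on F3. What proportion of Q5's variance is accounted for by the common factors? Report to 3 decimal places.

0.482

h² = 0.14² + 0.20² + 0.65² = 0.0196 + 0.0400 + 0.4225 = 0.4821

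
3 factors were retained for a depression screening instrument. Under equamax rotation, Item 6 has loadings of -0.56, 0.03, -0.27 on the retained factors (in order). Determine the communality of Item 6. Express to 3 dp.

0.387

h² = (-0.56)² + 0.03² + (-0.27)² = 0.3136 + 0.0009 + 0.0729 = 0.3874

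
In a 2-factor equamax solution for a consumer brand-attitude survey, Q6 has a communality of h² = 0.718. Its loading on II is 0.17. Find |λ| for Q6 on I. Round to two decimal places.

0.83

Under orthogonal rotation h² = Σλ², so λ_I² = h² − (0.0289) = 0.718 − 0.0289 = 0.6891.
|λ| = √0.6891 = 0.8301.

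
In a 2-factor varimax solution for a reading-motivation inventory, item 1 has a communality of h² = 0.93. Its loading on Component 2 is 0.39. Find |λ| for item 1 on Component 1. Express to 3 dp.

0.882

Under orthogonal rotation h² = Σλ², so λ_Component 1² = h² − (0.1521) = 0.93 − 0.1521 = 0.7779.
|λ| = √0.7779 = 0.8820.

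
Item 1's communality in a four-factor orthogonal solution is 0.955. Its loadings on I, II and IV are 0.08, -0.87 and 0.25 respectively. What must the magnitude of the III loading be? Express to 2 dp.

0.36

Under orthogonal rotation h² = Σλ², so λ_III² = h² − (0.8258) = 0.955 − 0.8258 = 0.1292.
|λ| = √0.1292 = 0.3594.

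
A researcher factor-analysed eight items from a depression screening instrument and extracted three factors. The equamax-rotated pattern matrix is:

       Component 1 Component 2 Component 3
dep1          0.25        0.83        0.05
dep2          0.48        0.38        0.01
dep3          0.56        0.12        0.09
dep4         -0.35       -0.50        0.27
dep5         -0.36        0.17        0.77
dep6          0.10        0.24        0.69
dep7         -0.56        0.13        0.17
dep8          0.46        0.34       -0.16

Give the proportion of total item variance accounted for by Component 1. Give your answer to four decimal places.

0.1742

SS loadings for Component 1 = 0.25² + 0.48² + 0.56² + (-0.35)² + (-0.36)² + 0.10² + (-0.56)² + 0.46² = 1.3938
Proportion of variance = 1.3938 / 8 = 0.1742.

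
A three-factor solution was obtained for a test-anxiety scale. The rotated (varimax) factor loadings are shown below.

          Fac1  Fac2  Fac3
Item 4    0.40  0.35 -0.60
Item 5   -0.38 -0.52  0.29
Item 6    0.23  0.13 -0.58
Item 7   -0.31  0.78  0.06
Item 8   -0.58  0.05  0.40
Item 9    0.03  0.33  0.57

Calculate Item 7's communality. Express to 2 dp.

0.71

h² = (-0.31)² + 0.78² + 0.06² = 0.0961 + 0.6084 + 0.0036 = 0.7081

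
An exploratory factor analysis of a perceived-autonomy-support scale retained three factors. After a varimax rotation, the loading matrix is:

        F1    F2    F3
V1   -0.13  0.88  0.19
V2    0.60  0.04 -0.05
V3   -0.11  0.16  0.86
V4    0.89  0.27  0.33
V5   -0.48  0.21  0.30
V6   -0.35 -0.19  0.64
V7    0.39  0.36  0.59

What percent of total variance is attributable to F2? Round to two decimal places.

15.49%

SS loadings for F2 = 0.88² + 0.04² + 0.16² + 0.27² + 0.21² + (-0.19)² + 0.36² = 1.0843
With 7 standardized items, total variance = 7. Proportion = 1.0843/7 = 0.1549 → 15.49%.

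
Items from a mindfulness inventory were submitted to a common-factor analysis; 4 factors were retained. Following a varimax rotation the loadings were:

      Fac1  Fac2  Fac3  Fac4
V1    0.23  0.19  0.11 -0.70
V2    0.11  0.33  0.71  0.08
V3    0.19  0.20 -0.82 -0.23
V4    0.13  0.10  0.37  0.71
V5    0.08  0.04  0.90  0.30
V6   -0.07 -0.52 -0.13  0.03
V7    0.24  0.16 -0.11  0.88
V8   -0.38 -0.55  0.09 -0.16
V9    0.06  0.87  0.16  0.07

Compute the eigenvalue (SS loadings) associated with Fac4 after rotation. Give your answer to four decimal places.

SS loadings for Fac4 = (-0.70)² + 0.08² + (-0.23)² + 0.71² + 0.30² + 0.03² + 0.88² + (-0.16)² + 0.07² = 0.4900 + 0.0064 + 0.0529 + 0.5041 + 0.0900 + 0.0009 + 0.7744 + 0.0256 + 0.0049 = 1.9492

1.9492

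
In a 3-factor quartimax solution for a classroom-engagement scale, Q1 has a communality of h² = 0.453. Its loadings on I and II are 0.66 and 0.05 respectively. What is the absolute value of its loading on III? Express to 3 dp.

0.122

Under orthogonal rotation h² = Σλ², so λ_III² = h² − (0.4381) = 0.453 − 0.4381 = 0.0149.
|λ| = √0.0149 = 0.1221.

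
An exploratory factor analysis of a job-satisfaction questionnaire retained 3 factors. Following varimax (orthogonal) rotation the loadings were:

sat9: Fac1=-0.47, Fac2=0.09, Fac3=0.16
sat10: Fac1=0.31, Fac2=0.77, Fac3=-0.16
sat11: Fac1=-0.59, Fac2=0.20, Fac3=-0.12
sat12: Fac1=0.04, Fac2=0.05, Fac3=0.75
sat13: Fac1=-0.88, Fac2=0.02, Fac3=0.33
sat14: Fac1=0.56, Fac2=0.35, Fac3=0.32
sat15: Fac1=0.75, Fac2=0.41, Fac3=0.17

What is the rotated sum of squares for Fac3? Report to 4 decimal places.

SS loadings for Fac3 = 0.16² + (-0.16)² + (-0.12)² + 0.75² + 0.33² + 0.32² + 0.17² = 0.0256 + 0.0256 + 0.0144 + 0.5625 + 0.1089 + 0.1024 + 0.0289 = 0.8683

0.8683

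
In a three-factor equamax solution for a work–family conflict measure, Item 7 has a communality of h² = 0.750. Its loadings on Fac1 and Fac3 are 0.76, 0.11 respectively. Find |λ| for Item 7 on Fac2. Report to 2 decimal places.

Under orthogonal rotation h² = Σλ², so λ_Fac2² = h² − (0.5897) = 0.750 − 0.5897 = 0.1603.
|λ| = √0.1603 = 0.4004.

0.40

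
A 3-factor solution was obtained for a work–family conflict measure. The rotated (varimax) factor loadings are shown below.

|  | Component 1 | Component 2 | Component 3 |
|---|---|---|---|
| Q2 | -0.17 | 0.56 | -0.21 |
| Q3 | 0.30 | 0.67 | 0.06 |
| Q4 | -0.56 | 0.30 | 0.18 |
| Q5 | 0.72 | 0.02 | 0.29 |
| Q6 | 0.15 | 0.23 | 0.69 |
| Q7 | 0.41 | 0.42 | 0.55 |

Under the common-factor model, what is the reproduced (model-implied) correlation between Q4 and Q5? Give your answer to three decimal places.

-0.345

r̂ = Σ λ_i·λ_j across factors = (-0.56)(0.72) + (0.30)(0.02) + (0.18)(0.29)
  = -0.4032 +0.0060 +0.0522 = -0.3450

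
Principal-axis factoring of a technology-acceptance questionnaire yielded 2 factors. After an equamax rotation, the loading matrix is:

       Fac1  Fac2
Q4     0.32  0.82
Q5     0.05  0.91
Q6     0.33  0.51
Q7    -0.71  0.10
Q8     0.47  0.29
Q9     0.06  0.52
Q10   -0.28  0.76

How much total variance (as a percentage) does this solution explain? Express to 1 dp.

Communalities: 0.7748, 0.8306, 0.3690, 0.5141, 0.3050, 0.2740, 0.6560; Σh² = 3.7235.
Total variance with 7 standardized items is 7, so the solution explains 3.7235/7 = 0.5319 = 53.19%.

53.2%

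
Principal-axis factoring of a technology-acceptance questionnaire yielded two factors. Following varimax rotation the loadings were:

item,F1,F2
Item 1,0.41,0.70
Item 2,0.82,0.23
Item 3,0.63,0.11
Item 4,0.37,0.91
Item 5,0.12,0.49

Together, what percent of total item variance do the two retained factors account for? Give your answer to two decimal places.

Communalities: 0.6581, 0.7253, 0.4090, 0.9650, 0.2545; Σh² = 3.0119.
Total variance with 5 standardized items is 5, so the solution explains 3.0119/5 = 0.6024 = 60.24%.

60.24%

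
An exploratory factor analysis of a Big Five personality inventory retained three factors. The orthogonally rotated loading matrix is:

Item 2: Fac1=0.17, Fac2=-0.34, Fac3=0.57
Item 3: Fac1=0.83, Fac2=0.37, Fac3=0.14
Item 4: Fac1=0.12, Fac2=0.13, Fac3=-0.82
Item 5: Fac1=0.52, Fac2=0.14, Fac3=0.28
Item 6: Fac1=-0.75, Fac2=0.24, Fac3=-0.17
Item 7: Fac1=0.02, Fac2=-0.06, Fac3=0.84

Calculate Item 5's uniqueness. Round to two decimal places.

h² = 0.52² + 0.14² + 0.28² = 0.2704 + 0.0196 + 0.0784 = 0.3684
Uniqueness u² = 1 − h² = 1 − 0.3684 = 0.6316

0.63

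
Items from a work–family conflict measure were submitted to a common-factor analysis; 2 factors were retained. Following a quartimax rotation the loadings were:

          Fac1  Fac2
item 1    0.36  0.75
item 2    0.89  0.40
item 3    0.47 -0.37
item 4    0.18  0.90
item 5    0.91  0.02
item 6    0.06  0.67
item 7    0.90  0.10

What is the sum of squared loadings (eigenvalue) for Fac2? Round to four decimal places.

2.1287

SS loadings for Fac2 = 0.75² + 0.40² + (-0.37)² + 0.90² + 0.02² + 0.67² + 0.10² = 0.5625 + 0.1600 + 0.1369 + 0.8100 + 0.0004 + 0.4489 + 0.0100 = 2.1287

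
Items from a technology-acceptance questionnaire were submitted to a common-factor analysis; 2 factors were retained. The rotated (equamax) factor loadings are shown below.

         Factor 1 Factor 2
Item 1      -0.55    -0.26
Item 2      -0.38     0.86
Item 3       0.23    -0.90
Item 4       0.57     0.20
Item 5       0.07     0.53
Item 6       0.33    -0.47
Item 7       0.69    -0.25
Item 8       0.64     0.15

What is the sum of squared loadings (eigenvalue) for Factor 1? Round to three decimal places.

SS loadings for Factor 1 = (-0.55)² + (-0.38)² + 0.23² + 0.57² + 0.07² + 0.33² + 0.69² + 0.64² = 0.3025 + 0.1444 + 0.0529 + 0.3249 + 0.0049 + 0.1089 + 0.4761 + 0.4096 = 1.8242

1.824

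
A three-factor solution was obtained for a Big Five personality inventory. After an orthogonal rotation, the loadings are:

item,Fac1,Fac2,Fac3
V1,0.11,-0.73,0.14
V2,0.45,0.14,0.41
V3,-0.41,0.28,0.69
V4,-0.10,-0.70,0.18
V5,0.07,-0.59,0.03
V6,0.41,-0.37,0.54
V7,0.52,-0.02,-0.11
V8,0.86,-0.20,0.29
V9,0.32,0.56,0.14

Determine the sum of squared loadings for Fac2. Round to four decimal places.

SS loadings for Fac2 = (-0.73)² + 0.14² + 0.28² + (-0.70)² + (-0.59)² + (-0.37)² + (-0.02)² + (-0.20)² + 0.56² = 0.5329 + 0.0196 + 0.0784 + 0.4900 + 0.3481 + 0.1369 + 0.0004 + 0.0400 + 0.3136 = 1.9599

1.9599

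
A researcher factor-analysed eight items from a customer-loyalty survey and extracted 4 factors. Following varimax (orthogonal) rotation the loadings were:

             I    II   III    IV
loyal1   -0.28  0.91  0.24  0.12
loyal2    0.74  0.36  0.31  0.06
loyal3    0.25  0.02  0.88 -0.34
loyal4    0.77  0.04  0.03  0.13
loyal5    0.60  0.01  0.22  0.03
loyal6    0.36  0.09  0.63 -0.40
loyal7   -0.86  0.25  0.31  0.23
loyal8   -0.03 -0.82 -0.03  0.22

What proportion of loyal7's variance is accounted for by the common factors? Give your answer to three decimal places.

h² = (-0.86)² + 0.25² + 0.31² + 0.23² = 0.7396 + 0.0625 + 0.0961 + 0.0529 = 0.9511

0.951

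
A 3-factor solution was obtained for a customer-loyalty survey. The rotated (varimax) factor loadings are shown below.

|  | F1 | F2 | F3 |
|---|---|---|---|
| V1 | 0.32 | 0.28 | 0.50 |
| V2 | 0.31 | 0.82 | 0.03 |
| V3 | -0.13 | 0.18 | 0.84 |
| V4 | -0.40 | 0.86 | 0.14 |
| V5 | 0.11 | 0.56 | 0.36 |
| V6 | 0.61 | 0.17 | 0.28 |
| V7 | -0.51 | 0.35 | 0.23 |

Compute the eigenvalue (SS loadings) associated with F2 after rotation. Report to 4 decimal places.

1.9878

SS loadings for F2 = 0.28² + 0.82² + 0.18² + 0.86² + 0.56² + 0.17² + 0.35² = 0.0784 + 0.6724 + 0.0324 + 0.7396 + 0.3136 + 0.0289 + 0.1225 = 1.9878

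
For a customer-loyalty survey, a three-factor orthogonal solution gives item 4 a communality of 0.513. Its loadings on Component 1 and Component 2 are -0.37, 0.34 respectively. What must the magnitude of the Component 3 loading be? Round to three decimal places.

Under orthogonal rotation h² = Σλ², so λ_Component 3² = h² − (0.2525) = 0.513 − 0.2525 = 0.2605.
|λ| = √0.2605 = 0.5104.

0.510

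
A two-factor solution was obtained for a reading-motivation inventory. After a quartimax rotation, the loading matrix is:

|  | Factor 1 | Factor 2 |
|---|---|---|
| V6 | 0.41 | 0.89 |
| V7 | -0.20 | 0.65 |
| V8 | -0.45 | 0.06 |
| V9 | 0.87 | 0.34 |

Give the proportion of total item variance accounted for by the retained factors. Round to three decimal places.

0.625

Communalities: 0.9602, 0.4625, 0.2061, 0.8725; Σh² = 2.5013.
Total variance with 4 standardized items is 4, so the solution explains 2.5013/4 = 0.6253.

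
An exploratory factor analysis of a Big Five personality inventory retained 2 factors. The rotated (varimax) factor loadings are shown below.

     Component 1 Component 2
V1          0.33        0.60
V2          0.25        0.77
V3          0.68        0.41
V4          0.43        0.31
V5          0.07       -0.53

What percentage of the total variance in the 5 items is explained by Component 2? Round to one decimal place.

SS loadings for Component 2 = 0.60² + 0.77² + 0.41² + 0.31² + (-0.53)² = 1.4980
With 5 standardized items, total variance = 5. Proportion = 1.4980/5 = 0.2996 → 29.96%.

30.0%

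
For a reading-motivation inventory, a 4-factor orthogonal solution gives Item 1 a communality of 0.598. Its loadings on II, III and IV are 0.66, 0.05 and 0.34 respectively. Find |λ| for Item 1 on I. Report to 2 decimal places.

0.21

Under orthogonal rotation h² = Σλ², so λ_I² = h² − (0.5537) = 0.598 − 0.5537 = 0.0443.
|λ| = √0.0443 = 0.2105.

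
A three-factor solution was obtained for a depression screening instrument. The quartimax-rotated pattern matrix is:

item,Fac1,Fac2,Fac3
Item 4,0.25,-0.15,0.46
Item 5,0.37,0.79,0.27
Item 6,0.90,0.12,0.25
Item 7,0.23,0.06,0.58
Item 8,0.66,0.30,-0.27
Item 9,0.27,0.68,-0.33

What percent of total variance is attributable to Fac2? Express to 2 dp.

SS loadings for Fac2 = (-0.15)² + 0.79² + 0.12² + 0.06² + 0.30² + 0.68² = 1.2170
With 6 standardized items, total variance = 6. Proportion = 1.2170/6 = 0.2028 → 20.28%.

20.28%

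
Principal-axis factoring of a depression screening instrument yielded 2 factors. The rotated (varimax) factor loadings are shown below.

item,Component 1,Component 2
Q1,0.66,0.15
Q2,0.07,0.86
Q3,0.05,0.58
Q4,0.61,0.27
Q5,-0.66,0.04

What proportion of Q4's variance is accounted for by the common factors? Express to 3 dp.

h² = 0.61² + 0.27² = 0.3721 + 0.0729 = 0.4450

0.445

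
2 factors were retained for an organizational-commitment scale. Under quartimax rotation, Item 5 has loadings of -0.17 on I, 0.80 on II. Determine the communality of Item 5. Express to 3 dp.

0.669

h² = (-0.17)² + 0.80² = 0.0289 + 0.6400 = 0.6689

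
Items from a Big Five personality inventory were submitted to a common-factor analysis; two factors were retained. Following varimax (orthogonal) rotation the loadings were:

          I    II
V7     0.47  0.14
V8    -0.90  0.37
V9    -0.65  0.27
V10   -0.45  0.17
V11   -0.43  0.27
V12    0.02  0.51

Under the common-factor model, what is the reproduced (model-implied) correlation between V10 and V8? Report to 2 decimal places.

0.47

r̂ = Σ λ_i·λ_j across factors = (-0.45)(-0.90) + (0.17)(0.37)
  = +0.4050 +0.0629 = 0.4679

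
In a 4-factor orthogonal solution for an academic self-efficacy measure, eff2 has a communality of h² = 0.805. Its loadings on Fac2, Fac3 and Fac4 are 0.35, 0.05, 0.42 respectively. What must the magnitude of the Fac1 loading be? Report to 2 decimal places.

Under orthogonal rotation h² = Σλ², so λ_Fac1² = h² − (0.3014) = 0.805 − 0.3014 = 0.5036.
|λ| = √0.5036 = 0.7096.

0.71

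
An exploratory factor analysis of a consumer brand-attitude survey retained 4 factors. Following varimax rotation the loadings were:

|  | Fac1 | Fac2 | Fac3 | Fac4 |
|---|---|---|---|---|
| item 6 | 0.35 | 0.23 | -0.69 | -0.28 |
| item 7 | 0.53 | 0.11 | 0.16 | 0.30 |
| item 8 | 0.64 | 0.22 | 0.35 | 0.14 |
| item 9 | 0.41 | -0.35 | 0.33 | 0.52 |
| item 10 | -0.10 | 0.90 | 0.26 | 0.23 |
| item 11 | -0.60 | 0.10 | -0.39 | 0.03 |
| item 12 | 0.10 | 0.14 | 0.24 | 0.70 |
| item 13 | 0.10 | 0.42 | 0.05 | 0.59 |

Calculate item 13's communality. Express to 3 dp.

h² = 0.10² + 0.42² + 0.05² + 0.59² = 0.0100 + 0.1764 + 0.0025 + 0.3481 = 0.5370

0.537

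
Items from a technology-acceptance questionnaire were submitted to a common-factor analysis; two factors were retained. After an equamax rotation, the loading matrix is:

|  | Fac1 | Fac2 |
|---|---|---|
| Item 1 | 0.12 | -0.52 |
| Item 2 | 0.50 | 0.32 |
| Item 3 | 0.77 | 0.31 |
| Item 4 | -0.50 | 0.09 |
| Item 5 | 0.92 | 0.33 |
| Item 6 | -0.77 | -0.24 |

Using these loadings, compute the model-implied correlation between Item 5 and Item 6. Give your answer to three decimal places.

-0.788

r̂ = Σ λ_i·λ_j across factors = (0.92)(-0.77) + (0.33)(-0.24)
  = -0.7084 -0.0792 = -0.7876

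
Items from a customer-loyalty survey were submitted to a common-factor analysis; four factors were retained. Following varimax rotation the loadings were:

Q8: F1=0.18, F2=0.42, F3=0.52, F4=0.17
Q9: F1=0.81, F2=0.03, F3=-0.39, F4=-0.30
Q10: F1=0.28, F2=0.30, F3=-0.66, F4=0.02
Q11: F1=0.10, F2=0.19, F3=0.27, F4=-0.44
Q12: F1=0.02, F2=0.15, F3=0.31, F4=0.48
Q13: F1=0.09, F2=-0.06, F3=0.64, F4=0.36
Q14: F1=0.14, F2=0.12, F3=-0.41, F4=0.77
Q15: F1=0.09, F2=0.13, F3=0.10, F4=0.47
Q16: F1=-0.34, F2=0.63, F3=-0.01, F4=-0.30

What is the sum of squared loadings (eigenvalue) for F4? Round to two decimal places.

SS loadings for F4 = 0.17² + (-0.30)² + 0.02² + (-0.44)² + 0.48² + 0.36² + 0.77² + 0.47² + (-0.30)² = 0.0289 + 0.0900 + 0.0004 + 0.1936 + 0.2304 + 0.1296 + 0.5929 + 0.2209 + 0.0900 = 1.5767

1.58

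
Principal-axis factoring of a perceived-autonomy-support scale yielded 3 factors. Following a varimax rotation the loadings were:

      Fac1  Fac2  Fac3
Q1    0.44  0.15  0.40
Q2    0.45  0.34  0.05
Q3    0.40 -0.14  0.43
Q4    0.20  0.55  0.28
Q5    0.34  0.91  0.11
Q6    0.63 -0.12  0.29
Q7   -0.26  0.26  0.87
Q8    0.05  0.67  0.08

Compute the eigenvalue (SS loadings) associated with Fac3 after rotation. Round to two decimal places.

1.29

SS loadings for Fac3 = 0.40² + 0.05² + 0.43² + 0.28² + 0.11² + 0.29² + 0.87² + 0.08² = 0.1600 + 0.0025 + 0.1849 + 0.0784 + 0.0121 + 0.0841 + 0.7569 + 0.0064 = 1.2853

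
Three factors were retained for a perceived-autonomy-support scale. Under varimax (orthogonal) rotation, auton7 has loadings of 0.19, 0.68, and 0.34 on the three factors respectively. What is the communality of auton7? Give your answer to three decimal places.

h² = 0.19² + 0.68² + 0.34² = 0.0361 + 0.4624 + 0.1156 = 0.6141

0.614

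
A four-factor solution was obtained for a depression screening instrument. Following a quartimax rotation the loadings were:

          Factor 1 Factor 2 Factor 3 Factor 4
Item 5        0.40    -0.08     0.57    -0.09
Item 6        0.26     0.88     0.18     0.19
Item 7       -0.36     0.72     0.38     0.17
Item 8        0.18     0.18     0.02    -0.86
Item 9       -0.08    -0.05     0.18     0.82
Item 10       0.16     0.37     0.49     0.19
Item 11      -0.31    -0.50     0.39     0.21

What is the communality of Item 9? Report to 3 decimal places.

0.714

h² = (-0.08)² + (-0.05)² + 0.18² + 0.82² = 0.0064 + 0.0025 + 0.0324 + 0.6724 = 0.7137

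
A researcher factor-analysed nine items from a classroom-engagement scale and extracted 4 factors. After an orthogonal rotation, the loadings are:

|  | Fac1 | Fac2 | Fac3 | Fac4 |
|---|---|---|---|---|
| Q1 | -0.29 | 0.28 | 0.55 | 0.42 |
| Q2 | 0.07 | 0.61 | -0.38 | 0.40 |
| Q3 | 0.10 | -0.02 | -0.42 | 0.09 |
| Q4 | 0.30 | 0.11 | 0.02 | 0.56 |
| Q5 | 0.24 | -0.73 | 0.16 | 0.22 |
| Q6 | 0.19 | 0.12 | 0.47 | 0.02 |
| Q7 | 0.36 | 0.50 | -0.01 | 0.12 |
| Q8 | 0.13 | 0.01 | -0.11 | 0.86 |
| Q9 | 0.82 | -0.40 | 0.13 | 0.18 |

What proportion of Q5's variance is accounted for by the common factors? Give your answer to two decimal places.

0.66

h² = 0.24² + (-0.73)² + 0.16² + 0.22² = 0.0576 + 0.5329 + 0.0256 + 0.0484 = 0.6645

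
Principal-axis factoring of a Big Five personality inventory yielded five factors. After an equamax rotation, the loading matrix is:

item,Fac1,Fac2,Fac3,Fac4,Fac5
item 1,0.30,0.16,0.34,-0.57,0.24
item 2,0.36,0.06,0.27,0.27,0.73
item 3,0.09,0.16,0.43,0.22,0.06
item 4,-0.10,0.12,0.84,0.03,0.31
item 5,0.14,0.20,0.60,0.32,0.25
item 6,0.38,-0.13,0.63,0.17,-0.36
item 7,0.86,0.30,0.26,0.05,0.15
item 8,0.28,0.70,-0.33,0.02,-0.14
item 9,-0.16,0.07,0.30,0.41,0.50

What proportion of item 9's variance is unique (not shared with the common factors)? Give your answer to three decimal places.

h² = (-0.16)² + 0.07² + 0.30² + 0.41² + 0.50² = 0.0256 + 0.0049 + 0.0900 + 0.1681 + 0.2500 = 0.5386
Uniqueness u² = 1 − h² = 1 − 0.5386 = 0.4614

0.461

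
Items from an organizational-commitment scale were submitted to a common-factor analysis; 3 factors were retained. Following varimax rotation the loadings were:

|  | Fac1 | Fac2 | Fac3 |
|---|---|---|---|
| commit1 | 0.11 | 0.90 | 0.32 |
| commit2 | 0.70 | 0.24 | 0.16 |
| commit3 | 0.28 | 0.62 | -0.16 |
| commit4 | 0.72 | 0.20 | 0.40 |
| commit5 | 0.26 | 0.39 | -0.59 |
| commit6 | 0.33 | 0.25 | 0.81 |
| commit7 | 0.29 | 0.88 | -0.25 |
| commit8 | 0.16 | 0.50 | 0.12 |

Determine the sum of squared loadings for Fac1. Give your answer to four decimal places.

1.3851

SS loadings for Fac1 = 0.11² + 0.70² + 0.28² + 0.72² + 0.26² + 0.33² + 0.29² + 0.16² = 0.0121 + 0.4900 + 0.0784 + 0.5184 + 0.0676 + 0.1089 + 0.0841 + 0.0256 = 1.3851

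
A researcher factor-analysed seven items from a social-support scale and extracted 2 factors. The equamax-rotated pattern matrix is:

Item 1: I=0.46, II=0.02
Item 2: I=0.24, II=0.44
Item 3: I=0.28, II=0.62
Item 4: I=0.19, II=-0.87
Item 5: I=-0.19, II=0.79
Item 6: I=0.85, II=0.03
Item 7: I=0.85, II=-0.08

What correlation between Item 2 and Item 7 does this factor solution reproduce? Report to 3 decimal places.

r̂ = Σ λ_i·λ_j across factors = (0.24)(0.85) + (0.44)(-0.08)
  = +0.2040 -0.0352 = 0.1688

0.169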